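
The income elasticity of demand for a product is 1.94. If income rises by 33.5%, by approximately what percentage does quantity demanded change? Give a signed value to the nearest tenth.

%ΔQ ≈ E × %ΔI = (1.94) × (33.5%) ≈ 65.0%.

65.0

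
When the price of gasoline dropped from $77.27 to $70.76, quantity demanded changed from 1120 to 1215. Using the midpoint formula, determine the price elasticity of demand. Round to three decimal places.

%Δq = (1215 − 1120)/[(1120 + 1215)/2] = 95/1167.5 ≈ 0.0814.
%ΔP = (70.76 − 77.27)/[(77.27 + 70.76)/2] = -6.51/74.015 ≈ -0.0880.
Arc elasticity E = %Δq/%ΔP ≈ 0.0814/-0.0880 ≈ -0.925.
|E| < 1: demand is inelastic over this range.

-0.925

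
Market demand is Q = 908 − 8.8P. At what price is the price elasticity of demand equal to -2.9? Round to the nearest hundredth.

Set −bP/(a − bP) = −2.9 ⇒ bP = 2.9(a − bP) ⇒ bP(1+2.9) = 2.9·a.
P = 2.9·908/(8.8·3.9) ≈ 76.72.

76.72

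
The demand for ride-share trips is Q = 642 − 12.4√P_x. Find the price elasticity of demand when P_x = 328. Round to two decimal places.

At P_x = 328, Q = 417.4264.
dQ/dP_x = −12.4/(2√P_x) = −12.4/(2·18.1108).
Point elasticity E = (dQ/dP_x)·(P_x/Q) = -0.3423 × 328/417.4264 ≈ -0.27.
|E| < 1, so demand is inelastic at this price.

-0.27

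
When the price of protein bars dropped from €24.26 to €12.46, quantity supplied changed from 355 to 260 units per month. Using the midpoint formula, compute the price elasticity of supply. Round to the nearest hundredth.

%ΔQ = (260 − 355)/[(355 + 260)/2] = -95/307.5 ≈ -0.3089.
%ΔP = (12.46 − 24.26)/[(24.26 + 12.46)/2] = -11.8/18.36 ≈ -0.6427.
Arc elasticity E = %ΔQ/%ΔP ≈ -0.3089/-0.6427 ≈ 0.48.
|E| < 1: supply is inelastic over this range.

0.48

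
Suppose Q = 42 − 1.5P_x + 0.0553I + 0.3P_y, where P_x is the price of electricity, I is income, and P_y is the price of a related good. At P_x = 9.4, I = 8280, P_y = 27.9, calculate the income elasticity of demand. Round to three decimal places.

First evaluate Q: 42 − 1.5(9.4) + 0.0553(8280) + 0.3(27.9) = 42 − 14.1 + 457.884 + 8.37 = 494.154.
∂Q/∂I = +0.0553, so E_I = 0.0553·(8280/494.154) ≈ 0.927.
E_I ∈ (0,1): normal good (necessity).

0.927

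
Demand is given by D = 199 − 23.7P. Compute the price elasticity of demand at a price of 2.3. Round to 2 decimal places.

-0.38

At P = 2.3, D = 144.49.
dD/dP = −23.7.
Point elasticity E = (dD/dP)·(P/D) = -23.7 × 2.3/144.49 ≈ -0.38.
|E| < 1, so demand is inelastic at this price.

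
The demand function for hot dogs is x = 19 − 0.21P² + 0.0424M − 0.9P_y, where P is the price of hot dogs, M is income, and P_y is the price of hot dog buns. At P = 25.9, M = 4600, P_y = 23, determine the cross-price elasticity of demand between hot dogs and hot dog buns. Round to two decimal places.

-0.39

Substituting, x = 19 − 0.21(25.9)² + 0.0424(4600) − 0.9(23) = 19 − 140.8701 + 195.04 − 20.7 = 52.4699.
∂x/∂P_y = −0.9, so E_xy = -0.9·(23/52.4699) ≈ -0.39.
E_xy < 0: the goods are complements.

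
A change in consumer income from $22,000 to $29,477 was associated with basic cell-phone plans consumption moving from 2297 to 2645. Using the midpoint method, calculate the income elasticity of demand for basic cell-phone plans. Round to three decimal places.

0.485

%ΔQ = (2645 − 2297)/[(2297+2645)/2] = 348/2471 ≈ 0.1408.
%ΔI = (29,477 − 22,000)/[(22,000+29,477)/2] = 7477/25738.5 ≈ 0.2905.
E_I = %ΔQ/%ΔI ≈ 0.485.
E_I ∈ (0,1): normal good (necessity).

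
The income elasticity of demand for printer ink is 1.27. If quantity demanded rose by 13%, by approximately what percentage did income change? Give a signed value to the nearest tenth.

%ΔQ ≈ E × %ΔI ⇒ %ΔI = %ΔQ / E = (13%)/(1.27) ≈ 10.2%.

10.2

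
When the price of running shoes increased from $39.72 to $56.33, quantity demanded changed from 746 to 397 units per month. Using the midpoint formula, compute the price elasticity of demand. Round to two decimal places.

%ΔQ = (397 − 746)/[(746 + 397)/2] = -349/571.5 ≈ -0.6107.
%Δp = (56.33 − 39.72)/[(39.72 + 56.33)/2] = 16.61/48.025 ≈ 0.3459.
Arc elasticity E = %ΔQ/%Δp ≈ -0.6107/0.3459 ≈ -1.77.
|E| > 1: demand is elastic over this range.

-1.77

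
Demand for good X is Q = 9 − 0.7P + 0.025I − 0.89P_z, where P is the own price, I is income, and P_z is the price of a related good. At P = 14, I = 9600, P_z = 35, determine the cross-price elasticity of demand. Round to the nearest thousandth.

First evaluate Q: 9 − 0.7(14) + 0.025(9600) − 0.89(35) = 9 − 9.8 + 240 − 31.15 = 208.05.
∂Q/∂P_z = −0.89, so E_xy = -0.89·(35/208.05) ≈ -0.150.
E_xy < 0: the goods are complements.

-0.150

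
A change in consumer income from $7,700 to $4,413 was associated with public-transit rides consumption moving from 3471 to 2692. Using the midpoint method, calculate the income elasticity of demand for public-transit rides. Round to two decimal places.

%ΔQ = (2692 − 3471)/[(3471+2692)/2] = -779/3081.5 ≈ -0.2528.
%ΔI = (4,413 − 7,700)/[(7,700+4,413)/2] = -3287/6056.5 ≈ -0.5427.
E_I = %ΔQ/%ΔI ≈ 0.47.
E_I ∈ (0,1): normal good (necessity).

0.47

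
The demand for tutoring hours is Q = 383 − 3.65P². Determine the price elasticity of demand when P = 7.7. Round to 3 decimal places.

-2.598

At P = 7.7, Q = 166.5915.
dQ/dP = −2·3.65·P = −56.21.
Point elasticity E = (dQ/dP)·(P/Q) = -56.21 × 7.7/166.5915 ≈ -2.598.
|E| > 1, so demand is elastic at this price.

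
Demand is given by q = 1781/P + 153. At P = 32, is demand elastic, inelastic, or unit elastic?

inelastic

At P = 32, q = 208.6563.
dq/dP = −1781/P² = −1.7393.
Point elasticity E = (dq/dP)·(P/q) = -1.7393 × 32/208.6563 ≈ -0.267.
|E| ≈ 0.267 < 1, so demand is inelastic.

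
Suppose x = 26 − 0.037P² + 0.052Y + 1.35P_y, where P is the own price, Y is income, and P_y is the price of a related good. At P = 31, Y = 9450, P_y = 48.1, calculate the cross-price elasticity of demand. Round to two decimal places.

x = 26 − 0.037(31)² + 0.052(9450) + 1.35(48.1) = 26 − 35.557 + 491.4 + 64.935 = 546.778.
∂x/∂P_y = +1.35, so E_xy = 1.35·(48.1/546.778) ≈ 0.12.
E_xy > 0: the goods are substitutes.

0.12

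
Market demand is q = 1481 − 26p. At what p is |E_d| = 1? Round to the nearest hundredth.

For linear demand q = a − bp, E = −bp/(a − bp). |E| = 1 ⇒ bp = a − bp ⇒ p = a/(2b).
p = 1481/(2·26) ≈ 28.48.

28.48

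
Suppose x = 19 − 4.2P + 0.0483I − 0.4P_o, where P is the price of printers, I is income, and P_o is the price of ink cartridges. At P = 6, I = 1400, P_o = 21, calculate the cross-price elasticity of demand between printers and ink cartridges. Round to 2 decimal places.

x = 19 − 4.2(6) + 0.0483(1400) − 0.4(21) = 19 − 25.2 + 67.62 − 8.4 = 53.02.
∂x/∂P_o = −0.4, so E_xy = -0.4·(21/53.02) ≈ -0.16.
E_xy < 0: the goods are complements.

-0.16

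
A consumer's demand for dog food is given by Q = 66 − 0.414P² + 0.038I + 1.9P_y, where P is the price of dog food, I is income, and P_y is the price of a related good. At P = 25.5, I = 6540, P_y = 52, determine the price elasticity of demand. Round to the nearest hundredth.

Substituting, Q = 66 − 0.414(25.5)² + 0.038(6540) + 1.9(52) = 66 − 269.2035 + 248.52 + 98.8 = 144.1165.
∂Q/∂P = −2·0.414·P = -21.114, so E_p = -21.114·(25.5/144.1165) ≈ -3.74.
|E_p| > 1: demand is elastic.

-3.74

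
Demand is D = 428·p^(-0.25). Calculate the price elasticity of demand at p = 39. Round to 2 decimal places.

-0.25

For a Cobb–Douglas (constant-elasticity) form D = A·p^α·…, the elasticity with respect to p equals the exponent α at every point.
Here the exponent on p is -0.25, so the price elasticity of demand is -0.25.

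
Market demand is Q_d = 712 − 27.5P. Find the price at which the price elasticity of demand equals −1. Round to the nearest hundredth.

For linear demand Q_d = a − bP, E = −bP/(a − bP). |E| = 1 ⇒ bP = a − bP ⇒ P = a/(2b).
P = 712/(2·27.5) ≈ 12.95.

12.95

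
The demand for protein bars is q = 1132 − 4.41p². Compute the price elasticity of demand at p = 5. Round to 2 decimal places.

-0.22

At p = 5, q = 1021.75.
dq/dp = −2·4.41·p = −44.1.
Point elasticity E = (dq/dp)·(p/q) = -44.1 × 5/1021.75 ≈ -0.22.
|E| < 1, so demand is inelastic at this price.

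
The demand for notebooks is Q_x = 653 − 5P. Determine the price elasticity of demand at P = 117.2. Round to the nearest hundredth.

-8.75

At P = 117.2, Q_x = 67.
dQ_x/dP = −5.
Point elasticity E = (dQ_x/dP)·(P/Q_x) = -5 × 117.2/67 ≈ -8.75.
|E| > 1, so demand is elastic at this price.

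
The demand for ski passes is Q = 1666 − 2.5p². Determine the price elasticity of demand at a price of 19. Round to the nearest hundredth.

-2.36

At p = 19, Q = 763.5.
dQ/dp = −2·2.5·p = −95.
Point elasticity E = (dQ/dp)·(p/Q) = -95 × 19/763.5 ≈ -2.36.
|E| > 1, so demand is elastic at this price.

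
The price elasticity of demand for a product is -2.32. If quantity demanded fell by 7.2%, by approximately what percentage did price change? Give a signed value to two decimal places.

3.10

%ΔQ ≈ E × %ΔP ⇒ %ΔP = %ΔQ / E = (-7.2%)/(-2.32) ≈ 3.10%.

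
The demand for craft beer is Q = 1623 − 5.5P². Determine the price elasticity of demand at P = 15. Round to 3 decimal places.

At P = 15, Q = 385.5.
dQ/dP = −2·5.5·P = −165.
Point elasticity E = (dQ/dP)·(P/Q) = -165 × 15/385.5 ≈ -6.420.
|E| > 1, so demand is elastic at this price.

-6.420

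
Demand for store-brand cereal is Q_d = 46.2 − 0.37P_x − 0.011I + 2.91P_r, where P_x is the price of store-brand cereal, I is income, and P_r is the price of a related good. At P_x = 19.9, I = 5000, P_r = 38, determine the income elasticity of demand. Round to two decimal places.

At the given point, Q_d = 46.2 − 0.37(19.9) − 0.011(5000) + 2.91(38) = 46.2 − 7.363 − 55 + 110.58 = 94.417.
∂Q_d/∂I = −0.011, so E_I = -0.011·(5000/94.417) ≈ -0.58.
E_I < 0: inferior good.

-0.58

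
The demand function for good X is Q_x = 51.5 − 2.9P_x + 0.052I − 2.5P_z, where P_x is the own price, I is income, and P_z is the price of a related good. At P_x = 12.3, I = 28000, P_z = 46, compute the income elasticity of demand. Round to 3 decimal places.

1.073

First evaluate Q_x: 51.5 − 2.9(12.3) + 0.052(28000) − 2.5(46) = 51.5 − 35.67 + 1456 − 115 = 1356.83.
∂Q_x/∂I = +0.052, so E_I = 0.052·(28000/1356.83) ≈ 1.073.
E_I > 1: normal good (luxury).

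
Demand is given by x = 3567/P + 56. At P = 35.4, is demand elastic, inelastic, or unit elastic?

inelastic

At P = 35.4, x = 156.7627.
dx/dP = −3567/P² = −2.8464.
Point elasticity E = (dx/dP)·(P/x) = -2.8464 × 35.4/156.7627 ≈ -0.643.
|E| ≈ 0.643 < 1, so demand is inelastic.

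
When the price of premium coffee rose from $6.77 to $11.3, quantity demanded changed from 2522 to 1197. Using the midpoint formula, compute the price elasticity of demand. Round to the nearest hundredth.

%ΔQ = (1197 − 2522)/[(2522 + 1197)/2] = -1325/1859.5 ≈ -0.7126.
%ΔP = (11.3 − 6.77)/[(6.77 + 11.3)/2] = 4.53/9.035 ≈ 0.5014.
Arc elasticity E = %ΔQ/%ΔP ≈ -0.7126/0.5014 ≈ -1.42.
|E| > 1: demand is elastic over this range.

-1.42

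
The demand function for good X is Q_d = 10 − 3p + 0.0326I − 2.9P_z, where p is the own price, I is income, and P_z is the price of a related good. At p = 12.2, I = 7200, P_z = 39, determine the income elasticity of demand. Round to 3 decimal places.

2.470

At the given point, Q_d = 10 − 3(12.2) + 0.0326(7200) − 2.9(39) = 10 − 36.6 + 234.72 − 113.1 = 95.02.
∂Q_d/∂I = +0.0326, so E_I = 0.0326·(7200/95.02) ≈ 2.470.
E_I > 1: normal good (luxury).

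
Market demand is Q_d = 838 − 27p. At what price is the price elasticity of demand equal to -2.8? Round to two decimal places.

22.87

Set −bp/(a − bp) = −2.8 ⇒ bp = 2.8(a − bp) ⇒ bp(1+2.8) = 2.8·a.
p = 2.8·838/(27·3.8) ≈ 22.87.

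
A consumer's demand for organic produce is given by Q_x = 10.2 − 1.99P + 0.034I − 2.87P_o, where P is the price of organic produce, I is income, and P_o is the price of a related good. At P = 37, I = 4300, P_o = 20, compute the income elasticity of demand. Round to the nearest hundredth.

5.76

First evaluate Q_x: 10.2 − 1.99(37) + 0.034(4300) − 2.87(20) = 10.2 − 73.63 + 146.2 − 57.4 = 25.37.
∂Q_x/∂I = +0.034, so E_I = 0.034·(4300/25.37) ≈ 5.76.
E_I > 1: normal good (luxury).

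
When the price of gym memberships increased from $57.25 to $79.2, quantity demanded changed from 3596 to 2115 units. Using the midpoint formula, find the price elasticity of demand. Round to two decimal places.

%ΔQ = (2115 − 3596)/[(3596 + 2115)/2] = -1481/2855.5 ≈ -0.5186.
%ΔP = (79.2 − 57.25)/[(57.25 + 79.2)/2] = 21.95/68.225 ≈ 0.3217.
Arc elasticity E = %ΔQ/%ΔP ≈ -0.5186/0.3217 ≈ -1.61.
|E| > 1: demand is elastic over this range.

-1.61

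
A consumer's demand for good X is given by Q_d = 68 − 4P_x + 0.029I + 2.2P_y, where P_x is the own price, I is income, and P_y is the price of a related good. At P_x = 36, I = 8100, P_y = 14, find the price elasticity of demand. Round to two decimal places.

First evaluate Q_d: 68 − 4(36) + 0.029(8100) + 2.2(14) = 68 − 144 + 234.9 + 30.8 = 189.7.
∂Q_d/∂P_x = −4, so E_p = (−4)·(36/189.7) ≈ -0.76.
|E_p| < 1: demand is inelastic.

-0.76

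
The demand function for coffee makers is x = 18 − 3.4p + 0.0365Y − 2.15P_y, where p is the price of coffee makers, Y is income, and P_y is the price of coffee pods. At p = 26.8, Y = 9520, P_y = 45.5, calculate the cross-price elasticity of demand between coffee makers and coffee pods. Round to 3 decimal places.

-0.554

x = 18 − 3.4(26.8) + 0.0365(9520) − 2.15(45.5) = 18 − 91.12 + 347.48 − 97.825 = 176.535.
∂x/∂P_y = −2.15, so E_xy = -2.15·(45.5/176.535) ≈ -0.554.
E_xy < 0: the goods are complements.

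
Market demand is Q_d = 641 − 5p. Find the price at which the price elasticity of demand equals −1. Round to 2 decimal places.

64.10

For linear demand Q_d = a − bp, E = −bp/(a − bp). |E| = 1 ⇒ bp = a − bp ⇒ p = a/(2b).
p = 641/(2·5) = 64.10.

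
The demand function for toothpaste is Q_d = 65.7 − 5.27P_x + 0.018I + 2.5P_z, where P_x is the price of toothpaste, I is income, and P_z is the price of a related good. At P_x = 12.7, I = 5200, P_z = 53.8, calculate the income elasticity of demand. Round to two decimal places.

Substituting, Q_d = 65.7 − 5.27(12.7) + 0.018(5200) + 2.5(53.8) = 65.7 − 66.929 + 93.6 + 134.5 = 226.871.
∂Q_d/∂I = +0.018, so E_I = 0.018·(5200/226.871) ≈ 0.41.
E_I ∈ (0,1): normal good (necessity).

0.41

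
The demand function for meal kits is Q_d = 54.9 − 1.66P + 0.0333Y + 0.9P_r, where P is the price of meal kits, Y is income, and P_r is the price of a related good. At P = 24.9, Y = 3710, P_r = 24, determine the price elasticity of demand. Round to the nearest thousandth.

-0.260

Substituting, Q_d = 54.9 − 1.66(24.9) + 0.0333(3710) + 0.9(24) = 54.9 − 41.334 + 123.543 + 21.6 = 158.709.
∂Q_d/∂P = −1.66, so E_p = (−1.66)·(24.9/158.709) ≈ -0.260.
|E_p| < 1: demand is inelastic.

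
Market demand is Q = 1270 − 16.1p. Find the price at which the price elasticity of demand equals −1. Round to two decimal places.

For linear demand Q = a − bp, E = −bp/(a − bp). |E| = 1 ⇒ bp = a − bp ⇒ p = a/(2b).
p = 1270/(2·16.1) ≈ 39.44.

39.44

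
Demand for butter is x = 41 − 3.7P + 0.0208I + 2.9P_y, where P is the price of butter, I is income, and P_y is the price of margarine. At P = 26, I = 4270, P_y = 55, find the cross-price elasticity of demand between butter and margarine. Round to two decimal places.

0.83

Substituting, x = 41 − 3.7(26) + 0.0208(4270) + 2.9(55) = 41 − 96.2 + 88.816 + 159.5 = 193.116.
∂x/∂P_y = +2.9, so E_xy = 2.9·(55/193.116) ≈ 0.83.
E_xy > 0: the goods are substitutes.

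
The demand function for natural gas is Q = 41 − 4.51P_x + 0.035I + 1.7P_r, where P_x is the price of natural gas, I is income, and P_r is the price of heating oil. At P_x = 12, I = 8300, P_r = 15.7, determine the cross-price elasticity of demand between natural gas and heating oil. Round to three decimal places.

0.088

Q = 41 − 4.51(12) + 0.035(8300) + 1.7(15.7) = 41 − 54.12 + 290.5 + 26.69 = 304.07.
∂Q/∂P_r = +1.7, so E_xy = 1.7·(15.7/304.07) ≈ 0.088.
E_xy > 0: the goods are substitutes.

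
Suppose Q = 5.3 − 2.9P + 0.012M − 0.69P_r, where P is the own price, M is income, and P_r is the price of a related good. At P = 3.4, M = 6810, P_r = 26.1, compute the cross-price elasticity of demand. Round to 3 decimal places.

-0.304

Evaluating quantity at (P, M, P_r) gives Q = 5.3 − 2.9(3.4) + 0.012(6810) − 0.69(26.1) = 5.3 − 9.86 + 81.72 − 18.009 = 59.151.
∂Q/∂P_r = −0.69, so E_xy = -0.69·(26.1/59.151) ≈ -0.304.
E_xy < 0: the goods are complements.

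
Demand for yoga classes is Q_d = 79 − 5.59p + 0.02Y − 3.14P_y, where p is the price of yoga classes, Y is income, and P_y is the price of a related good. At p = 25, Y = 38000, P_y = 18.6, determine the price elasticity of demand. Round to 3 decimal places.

Q_d = 79 − 5.59(25) + 0.02(38000) − 3.14(18.6) = 79 − 139.75 + 760 − 58.404 = 640.846.
∂Q_d/∂p = −5.59, so E_p = (−5.59)·(25/640.846) ≈ -0.218.
|E_p| < 1: demand is inelastic.

-0.218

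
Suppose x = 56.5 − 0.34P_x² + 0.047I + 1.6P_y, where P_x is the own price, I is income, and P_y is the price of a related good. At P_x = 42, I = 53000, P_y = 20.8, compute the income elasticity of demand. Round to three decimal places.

1.257

x = 56.5 − 0.34(42)² + 0.047(53000) + 1.6(20.8) = 56.5 − 599.76 + 2491 + 33.28 = 1981.02.
∂x/∂I = +0.047, so E_I = 0.047·(53000/1981.02) ≈ 1.257.
E_I > 1: normal good (luxury).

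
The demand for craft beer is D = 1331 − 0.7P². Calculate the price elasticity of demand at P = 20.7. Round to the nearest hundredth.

At P = 20.7, D = 1031.057.
dD/dP = −2·0.7·P = −28.98.
Point elasticity E = (dD/dP)·(P/D) = -28.98 × 20.7/1031.057 ≈ -0.58.
|E| < 1, so demand is inelastic at this price.

-0.58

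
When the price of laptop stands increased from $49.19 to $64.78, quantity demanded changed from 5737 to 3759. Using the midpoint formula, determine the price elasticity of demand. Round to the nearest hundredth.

-1.52

%ΔQ = (3759 − 5737)/[(5737 + 3759)/2] = -1978/4748 ≈ -0.4166.
%Δp = (64.78 − 49.19)/[(49.19 + 64.78)/2] = 15.59/56.985 ≈ 0.2736.
Arc elasticity E = %ΔQ/%Δp ≈ -0.4166/0.2736 ≈ -1.52.
|E| > 1: demand is elastic over this range.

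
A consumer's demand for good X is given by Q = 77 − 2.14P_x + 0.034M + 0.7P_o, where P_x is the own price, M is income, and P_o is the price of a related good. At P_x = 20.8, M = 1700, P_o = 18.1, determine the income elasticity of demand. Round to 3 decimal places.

Q = 77 − 2.14(20.8) + 0.034(1700) + 0.7(18.1) = 77 − 44.512 + 57.8 + 12.67 = 102.958.
∂Q/∂M = +0.034, so E_I = 0.034·(1700/102.958) ≈ 0.561.
E_I ∈ (0,1): normal good (necessity).

0.561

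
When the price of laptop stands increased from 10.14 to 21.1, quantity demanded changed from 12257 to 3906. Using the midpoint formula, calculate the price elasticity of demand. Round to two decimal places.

-1.47

%ΔQ = (3906 − 12257)/[(12257 + 3906)/2] = -8351/8081.5 ≈ -1.0333.
%ΔP = (21.1 − 10.14)/[(10.14 + 21.1)/2] = 10.96/15.62 ≈ 0.7017.
Arc elasticity E = %ΔQ/%ΔP ≈ -1.0333/0.7017 ≈ -1.47.
|E| > 1: demand is elastic over this range.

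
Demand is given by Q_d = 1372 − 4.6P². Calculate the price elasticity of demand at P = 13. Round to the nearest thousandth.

-2.615

At P = 13, Q_d = 594.6.
dQ_d/dP = −2·4.6·P = −119.6.
Point elasticity E = (dQ_d/dP)·(P/Q_d) = -119.6 × 13/594.6 ≈ -2.615.
|E| > 1, so demand is elastic at this price.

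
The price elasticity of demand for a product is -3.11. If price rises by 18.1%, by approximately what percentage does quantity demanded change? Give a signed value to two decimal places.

%ΔQ ≈ E × %ΔP = (-3.11) × (18.1%) ≈ -56.29%.

-56.29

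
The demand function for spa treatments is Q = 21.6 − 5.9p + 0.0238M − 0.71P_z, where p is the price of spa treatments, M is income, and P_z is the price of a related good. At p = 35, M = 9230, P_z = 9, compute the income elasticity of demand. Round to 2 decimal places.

First evaluate Q: 21.6 − 5.9(35) + 0.0238(9230) − 0.71(9) = 21.6 − 206.5 + 219.674 − 6.39 = 28.384.
∂Q/∂M = +0.0238, so E_I = 0.0238·(9230/28.384) ≈ 7.74.
E_I > 1: normal good (luxury).

7.74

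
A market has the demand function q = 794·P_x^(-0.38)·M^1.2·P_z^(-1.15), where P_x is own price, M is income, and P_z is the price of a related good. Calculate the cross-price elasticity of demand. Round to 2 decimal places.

For a Cobb–Douglas (constant-elasticity) form q = A·P_z^α·…, the elasticity with respect to P_z equals the exponent α at every point.
Here the exponent on P_z is -1.15, so the cross-price elasticity of demand is -1.15.

-1.15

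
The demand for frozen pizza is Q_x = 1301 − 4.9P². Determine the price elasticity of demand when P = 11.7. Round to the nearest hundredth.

At P = 11.7, Q_x = 630.239.
dQ_x/dP = −2·4.9·P = −114.66.
Point elasticity E = (dQ_x/dP)·(P/Q_x) = -114.66 × 11.7/630.239 ≈ -2.13.
|E| > 1, so demand is elastic at this price.

-2.13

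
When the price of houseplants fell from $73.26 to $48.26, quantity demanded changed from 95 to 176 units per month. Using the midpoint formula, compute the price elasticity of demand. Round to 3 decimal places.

%ΔQ = (176 − 95)/[(95 + 176)/2] = 81/135.5 ≈ 0.5978.
%Δp = (48.26 − 73.26)/[(73.26 + 48.26)/2] = -25/60.76 ≈ -0.4115.
Arc elasticity E = %ΔQ/%Δp ≈ 0.5978/-0.4115 ≈ -1.453.
|E| > 1: demand is elastic over this range.

-1.453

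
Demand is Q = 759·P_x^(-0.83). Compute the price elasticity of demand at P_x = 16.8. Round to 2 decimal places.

For a Cobb–Douglas (constant-elasticity) form Q = A·P_x^α·…, the elasticity with respect to P_x equals the exponent α at every point.
Here the exponent on P_x is -0.83, so the price elasticity of demand is -0.83.

-0.83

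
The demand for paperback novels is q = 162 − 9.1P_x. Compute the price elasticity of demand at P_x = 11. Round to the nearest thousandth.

At P_x = 11, q = 61.9.
dq/dP_x = −9.1.
Point elasticity E = (dq/dP_x)·(P_x/q) = -9.1 × 11/61.9 ≈ -1.617.
|E| > 1, so demand is elastic at this price.

-1.617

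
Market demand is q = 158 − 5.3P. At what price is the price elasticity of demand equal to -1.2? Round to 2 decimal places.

Set −bP/(a − bP) = −1.2 ⇒ bP = 1.2(a − bP) ⇒ bP(1+1.2) = 1.2·a.
P = 1.2·158/(5.3·2.2) ≈ 16.26.

16.26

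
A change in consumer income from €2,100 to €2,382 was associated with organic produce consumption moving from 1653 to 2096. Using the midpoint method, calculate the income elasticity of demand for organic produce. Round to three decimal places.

1.878

%ΔQ = (2096 − 1653)/[(1653+2096)/2] = 443/1874.5 ≈ 0.2363.
%ΔY = (2,382 − 2,100)/[(2,100+2,382)/2] = 282/2241 ≈ 0.1258.
E_I = %ΔQ/%ΔY ≈ 1.878.
E_I > 1: normal good (luxury).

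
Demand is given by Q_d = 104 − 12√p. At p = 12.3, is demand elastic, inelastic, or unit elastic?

At p = 12.3, Q_d = 61.9144.
dQ_d/dp = −12/(2√p) = −12/(2·3.5071).
Point elasticity E = (dQ_d/dp)·(p/Q_d) = -1.7108 × 12.3/61.9144 ≈ -0.340.
|E| ≈ 0.340 < 1, so demand is inelastic.

inelastic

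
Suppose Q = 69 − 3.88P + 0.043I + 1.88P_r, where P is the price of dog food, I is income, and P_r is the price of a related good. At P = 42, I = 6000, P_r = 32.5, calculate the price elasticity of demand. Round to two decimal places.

Evaluating quantity at (P, I, P_r) gives Q = 69 − 3.88(42) + 0.043(6000) + 1.88(32.5) = 69 − 162.96 + 258 + 61.1 = 225.14.
∂Q/∂P = −3.88, so E_p = (−3.88)·(42/225.14) ≈ -0.72.
|E_p| < 1: demand is inelastic.

-0.72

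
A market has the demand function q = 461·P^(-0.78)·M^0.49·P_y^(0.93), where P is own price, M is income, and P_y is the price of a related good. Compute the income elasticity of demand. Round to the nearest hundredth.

0.49

For a Cobb–Douglas (constant-elasticity) form q = A·M^α·…, the elasticity with respect to M equals the exponent α at every point.
Here the exponent on M is 0.49, so the income elasticity of demand is 0.49.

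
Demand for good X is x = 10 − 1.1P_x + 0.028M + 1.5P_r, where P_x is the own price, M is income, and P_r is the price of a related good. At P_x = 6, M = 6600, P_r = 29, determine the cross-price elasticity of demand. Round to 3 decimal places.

0.188

At the given point, x = 10 − 1.1(6) + 0.028(6600) + 1.5(29) = 10 − 6.6 + 184.8 + 43.5 = 231.7.
∂x/∂P_r = +1.5, so E_xy = 1.5·(29/231.7) ≈ 0.188.
E_xy > 0: the goods are substitutes.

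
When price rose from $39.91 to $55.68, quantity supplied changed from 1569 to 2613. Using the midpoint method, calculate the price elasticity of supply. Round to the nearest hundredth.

%ΔQ = (2613 − 1569)/[(1569 + 2613)/2] = 1044/2091 ≈ 0.4993.
%ΔP = (55.68 − 39.91)/[(39.91 + 55.68)/2] = 15.77/47.795 ≈ 0.3300.
Arc elasticity E = %ΔQ/%ΔP ≈ 0.4993/0.3300 ≈ 1.51.
|E| > 1: supply is elastic over this range.

1.51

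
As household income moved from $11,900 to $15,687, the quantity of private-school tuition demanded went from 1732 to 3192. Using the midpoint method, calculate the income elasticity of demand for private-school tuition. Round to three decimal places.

2.160

%ΔQ = (3192 − 1732)/[(1732+3192)/2] = 1460/2462 ≈ 0.5930.
%ΔI = (15,687 − 11,900)/[(11,900+15,687)/2] = 3787/13793.5 ≈ 0.2745.
E_I = %ΔQ/%ΔI ≈ 2.160.
E_I > 1: normal good (luxury).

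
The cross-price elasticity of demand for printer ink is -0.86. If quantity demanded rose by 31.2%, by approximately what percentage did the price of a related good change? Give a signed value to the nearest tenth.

%ΔQ ≈ E × %ΔP_y ⇒ %ΔP_y = %ΔQ / E = (31.2%)/(-0.86) ≈ -36.3%.

-36.3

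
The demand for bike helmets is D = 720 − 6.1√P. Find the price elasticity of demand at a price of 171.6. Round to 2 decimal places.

At P = 171.6, D = 640.0923.
dD/dP = −6.1/(2√P) = −6.1/(2·13.0996).
Point elasticity E = (dD/dP)·(P/D) = -0.2328 × 171.6/640.0923 ≈ -0.06.
|E| < 1, so demand is inelastic at this price.

-0.06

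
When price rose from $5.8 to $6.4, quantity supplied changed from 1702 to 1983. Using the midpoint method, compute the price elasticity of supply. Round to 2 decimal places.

1.55

%ΔQ = (1983 − 1702)/[(1702 + 1983)/2] = 281/1842.5 ≈ 0.1525.
%Δp = (6.4 − 5.8)/[(5.8 + 6.4)/2] = 0.6/6.1 ≈ 0.0984.
Arc elasticity E = %ΔQ/%Δp ≈ 0.1525/0.0984 ≈ 1.55.
|E| > 1: supply is elastic over this range.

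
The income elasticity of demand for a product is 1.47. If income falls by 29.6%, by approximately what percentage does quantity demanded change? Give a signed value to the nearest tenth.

-43.5

%ΔQ ≈ E × %ΔI = (1.47) × (-29.6%) ≈ -43.5%.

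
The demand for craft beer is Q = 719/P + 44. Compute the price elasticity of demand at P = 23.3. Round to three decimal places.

At P = 23.3, Q = 74.8584.
dQ/dP = −719/P² = −1.3244.
Point elasticity E = (dQ/dP)·(P/Q) = -1.3244 × 23.3/74.8584 ≈ -0.412.
|E| < 1, so demand is inelastic at this price.

-0.412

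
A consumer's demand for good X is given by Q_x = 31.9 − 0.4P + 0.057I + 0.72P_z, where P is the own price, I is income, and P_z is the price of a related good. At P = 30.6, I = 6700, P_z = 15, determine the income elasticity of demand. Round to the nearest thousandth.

Substituting, Q_x = 31.9 − 0.4(30.6) + 0.057(6700) + 0.72(15) = 31.9 − 12.24 + 381.9 + 10.8 = 412.36.
∂Q_x/∂I = +0.057, so E_I = 0.057·(6700/412.36) ≈ 0.926.
E_I ∈ (0,1): normal good (necessity).

0.926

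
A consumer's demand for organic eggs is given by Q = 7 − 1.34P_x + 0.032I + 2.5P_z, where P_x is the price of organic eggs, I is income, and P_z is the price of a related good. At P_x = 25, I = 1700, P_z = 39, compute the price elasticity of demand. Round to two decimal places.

At the given point, Q = 7 − 1.34(25) + 0.032(1700) + 2.5(39) = 7 − 33.5 + 54.4 + 97.5 = 125.4.
∂Q/∂P_x = −1.34, so E_p = (−1.34)·(25/125.4) ≈ -0.27.
|E_p| < 1: demand is inelastic.

-0.27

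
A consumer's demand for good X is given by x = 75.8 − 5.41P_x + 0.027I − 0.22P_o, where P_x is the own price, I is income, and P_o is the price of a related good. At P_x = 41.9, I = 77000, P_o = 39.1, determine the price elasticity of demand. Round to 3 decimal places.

At the given point, x = 75.8 − 5.41(41.9) + 0.027(77000) − 0.22(39.1) = 75.8 − 226.679 + 2079 − 8.602 = 1919.519.
∂x/∂P_x = −5.41, so E_p = (−5.41)·(41.9/1919.519) ≈ -0.118.
|E_p| < 1: demand is inelastic.

-0.118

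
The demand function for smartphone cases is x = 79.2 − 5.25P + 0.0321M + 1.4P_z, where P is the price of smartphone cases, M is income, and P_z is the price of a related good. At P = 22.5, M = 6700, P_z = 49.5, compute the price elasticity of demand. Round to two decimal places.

First evaluate x: 79.2 − 5.25(22.5) + 0.0321(6700) + 1.4(49.5) = 79.2 − 118.125 + 215.07 + 69.3 = 245.445.
∂x/∂P = −5.25, so E_p = (−5.25)·(22.5/245.445) ≈ -0.48.
|E_p| < 1: demand is inelastic.

-0.48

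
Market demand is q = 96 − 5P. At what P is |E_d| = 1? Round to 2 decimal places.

9.60

For linear demand q = a − bP, E = −bP/(a − bP). |E| = 1 ⇒ bP = a − bP ⇒ P = a/(2b).
P = 96/(2·5) = 9.60.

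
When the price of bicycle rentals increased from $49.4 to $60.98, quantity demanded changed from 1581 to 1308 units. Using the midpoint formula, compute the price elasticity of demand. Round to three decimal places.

%Δq = (1308 − 1581)/[(1581 + 1308)/2] = -273/1444.5 ≈ -0.1890.
%ΔP = (60.98 − 49.4)/[(49.4 + 60.98)/2] = 11.58/55.19 ≈ 0.2098.
Arc elasticity E = %Δq/%ΔP ≈ -0.1890/0.2098 ≈ -0.901.
|E| < 1: demand is inelastic over this range.

-0.901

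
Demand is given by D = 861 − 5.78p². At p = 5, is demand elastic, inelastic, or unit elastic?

At p = 5, D = 716.5.
dD/dp = −2·5.78·p = −57.8.
Point elasticity E = (dD/dp)·(p/D) = -57.8 × 5/716.5 ≈ -0.403.
|E| ≈ 0.403 < 1, so demand is inelastic.

inelastic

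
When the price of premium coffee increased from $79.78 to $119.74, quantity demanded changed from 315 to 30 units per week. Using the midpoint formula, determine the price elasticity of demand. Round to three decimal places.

-4.125

%ΔQ = (30 − 315)/[(315 + 30)/2] = -285/172.5 ≈ -1.6522.
%Δp = (119.74 − 79.78)/[(79.78 + 119.74)/2] = 39.96/99.76 ≈ 0.4006.
Arc elasticity E = %ΔQ/%Δp ≈ -1.6522/0.4006 ≈ -4.125.
|E| > 1: demand is elastic over this range.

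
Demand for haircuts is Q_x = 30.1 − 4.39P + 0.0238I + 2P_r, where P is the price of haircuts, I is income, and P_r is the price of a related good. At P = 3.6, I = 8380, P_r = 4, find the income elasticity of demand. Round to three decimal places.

Evaluating quantity at (P, I, P_r) gives Q_x = 30.1 − 4.39(3.6) + 0.0238(8380) + 2(4) = 30.1 − 15.804 + 199.444 + 8 = 221.74.
∂Q_x/∂I = +0.0238, so E_I = 0.0238·(8380/221.74) ≈ 0.899.
E_I ∈ (0,1): normal good (necessity).

0.899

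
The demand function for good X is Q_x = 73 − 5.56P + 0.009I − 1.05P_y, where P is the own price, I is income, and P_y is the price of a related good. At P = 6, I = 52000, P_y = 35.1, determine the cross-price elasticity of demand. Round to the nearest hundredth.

-0.08

First evaluate Q_x: 73 − 5.56(6) + 0.009(52000) − 1.05(35.1) = 73 − 33.36 + 468 − 36.855 = 470.785.
∂Q_x/∂P_y = −1.05, so E_xy = -1.05·(35.1/470.785) ≈ -0.08.
E_xy < 0: the goods are complements.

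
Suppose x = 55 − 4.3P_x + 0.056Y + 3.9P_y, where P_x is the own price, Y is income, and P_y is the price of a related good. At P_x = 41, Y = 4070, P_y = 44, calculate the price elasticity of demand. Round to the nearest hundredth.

-0.63

Evaluating quantity at (P_x, Y, P_y) gives x = 55 − 4.3(41) + 0.056(4070) + 3.9(44) = 55 − 176.3 + 227.92 + 171.6 = 278.22.
∂x/∂P_x = −4.3, so E_p = (−4.3)·(41/278.22) ≈ -0.63.
|E_p| < 1: demand is inelastic.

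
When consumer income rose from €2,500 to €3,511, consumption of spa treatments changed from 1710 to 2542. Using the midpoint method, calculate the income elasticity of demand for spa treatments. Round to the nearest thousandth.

%ΔQ = (2542 − 1710)/[(1710+2542)/2] = 832/2126 ≈ 0.3913.
%ΔI = (3,511 − 2,500)/[(2,500+3,511)/2] = 1011/3005.5 ≈ 0.3364.
E_I = %ΔQ/%ΔI ≈ 1.163.
E_I > 1: normal good (luxury).

1.163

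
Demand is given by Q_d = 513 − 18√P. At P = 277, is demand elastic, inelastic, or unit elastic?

At P = 277, Q_d = 213.4203.
dQ_d/dP = −18/(2√P) = −18/(2·16.6433).
Point elasticity E = (dQ_d/dP)·(P/Q_d) = -0.5408 × 277/213.4203 ≈ -0.702.
|E| ≈ 0.702 < 1, so demand is inelastic.

inelastic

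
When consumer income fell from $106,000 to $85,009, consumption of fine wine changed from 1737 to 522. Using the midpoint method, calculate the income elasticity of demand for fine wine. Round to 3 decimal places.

4.894

%ΔQ = (522 − 1737)/[(1737+522)/2] = -1215/1129.5 ≈ -1.0757.
%ΔI = (85,009 − 106,000)/[(106,000+85,009)/2] = -20991/95504.5 ≈ -0.2198.
E_I = %ΔQ/%ΔI ≈ 4.894.
E_I > 1: normal good (luxury).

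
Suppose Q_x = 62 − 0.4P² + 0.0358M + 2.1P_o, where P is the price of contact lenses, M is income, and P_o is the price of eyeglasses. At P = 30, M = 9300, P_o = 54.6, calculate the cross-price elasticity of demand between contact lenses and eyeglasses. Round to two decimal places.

Substituting, Q_x = 62 − 0.4(30)² + 0.0358(9300) + 2.1(54.6) = 62 − 360 + 332.94 + 114.66 = 149.6.
∂Q_x/∂P_o = +2.1, so E_xy = 2.1·(54.6/149.6) ≈ 0.77.
E_xy > 0: the goods are substitutes.

0.77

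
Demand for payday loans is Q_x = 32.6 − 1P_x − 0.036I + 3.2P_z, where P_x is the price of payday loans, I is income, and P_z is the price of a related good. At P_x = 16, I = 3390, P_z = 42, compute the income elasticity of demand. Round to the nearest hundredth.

First evaluate Q_x: 32.6 − 1(16) − 0.036(3390) + 3.2(42) = 32.6 − 16 − 122.04 + 134.4 = 28.96.
∂Q_x/∂I = −0.036, so E_I = -0.036·(3390/28.96) ≈ -4.21.
E_I < 0: inferior good.

-4.21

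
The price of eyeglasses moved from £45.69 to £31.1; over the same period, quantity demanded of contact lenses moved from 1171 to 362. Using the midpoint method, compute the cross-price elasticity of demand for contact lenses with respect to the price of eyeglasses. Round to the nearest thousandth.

2.778

%ΔQ_x = (362 − 1171)/[(1171+362)/2] = -809/766.5 ≈ -1.0554.
%ΔP_y = (31.1 − 45.69)/[(45.69+31.1)/2] ≈ -0.3800.
E_xy = -1.0554/-0.3800 ≈ 2.778.
E_xy > 0, so contact lenses and eyeglasses are substitutes.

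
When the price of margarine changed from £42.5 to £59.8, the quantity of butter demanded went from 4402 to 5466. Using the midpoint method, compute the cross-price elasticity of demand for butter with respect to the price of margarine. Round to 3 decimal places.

%ΔQ_x = (5466 − 4402)/[(4402+5466)/2] = 1064/4934 ≈ 0.2156.
%ΔP_y = (59.8 − 42.5)/[(42.5+59.8)/2] ≈ 0.3382.
E_xy = 0.2156/0.3382 ≈ 0.638.
E_xy > 0, so butter and margarine are substitutes.

0.638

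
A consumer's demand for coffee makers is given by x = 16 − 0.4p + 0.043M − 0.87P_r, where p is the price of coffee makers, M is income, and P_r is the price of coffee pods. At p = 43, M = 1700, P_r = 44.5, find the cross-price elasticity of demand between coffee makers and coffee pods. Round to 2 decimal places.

-1.17

x = 16 − 0.4(43) + 0.043(1700) − 0.87(44.5) = 16 − 17.2 + 73.1 − 38.715 = 33.185.
∂x/∂P_r = −0.87, so E_xy = -0.87·(44.5/33.185) ≈ -1.17.
E_xy < 0: the goods are complements.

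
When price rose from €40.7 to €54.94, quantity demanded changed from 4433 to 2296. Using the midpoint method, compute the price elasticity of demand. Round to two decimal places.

-2.13

%ΔQ = (2296 − 4433)/[(4433 + 2296)/2] = -2137/3364.5 ≈ -0.6352.
%ΔP = (54.94 − 40.7)/[(40.7 + 54.94)/2] = 14.24/47.82 ≈ 0.2978.
Arc elasticity E = %ΔQ/%ΔP ≈ -0.6352/0.2978 ≈ -2.13.
|E| > 1: demand is elastic over this range.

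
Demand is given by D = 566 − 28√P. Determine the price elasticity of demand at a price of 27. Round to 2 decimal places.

At P = 27, D = 420.5077.
dD/dP = −28/(2√P) = −28/(2·5.1962).
Point elasticity E = (dD/dP)·(P/D) = -2.6943 × 27/420.5077 ≈ -0.17.
|E| < 1, so demand is inelastic at this price.

-0.17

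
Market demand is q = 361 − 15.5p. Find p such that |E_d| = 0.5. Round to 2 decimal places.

7.76

Set −bp/(a − bp) = −0.5 ⇒ bp = 0.5(a − bp) ⇒ bp(1+0.5) = 0.5·a.
p = 0.5·361/(15.5·1.5) ≈ 7.76.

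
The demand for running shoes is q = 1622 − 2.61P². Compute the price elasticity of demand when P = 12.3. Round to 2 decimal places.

At P = 12.3, q = 1227.1331.
dq/dP = −2·2.61·P = −64.206.
Point elasticity E = (dq/dP)·(P/q) = -64.206 × 12.3/1227.1331 ≈ -0.64.
|E| < 1, so demand is inelastic at this price.

-0.64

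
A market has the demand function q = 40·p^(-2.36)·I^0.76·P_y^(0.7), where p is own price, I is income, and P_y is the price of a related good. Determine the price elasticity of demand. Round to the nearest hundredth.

-2.36

For a Cobb–Douglas (constant-elasticity) form q = A·p^α·…, the elasticity with respect to p equals the exponent α at every point.
Here the exponent on p is -2.36, so the price elasticity of demand is -2.36.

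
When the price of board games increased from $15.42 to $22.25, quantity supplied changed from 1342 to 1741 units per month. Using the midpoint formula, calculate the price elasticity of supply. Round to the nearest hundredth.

0.71

%Δq = (1741 − 1342)/[(1342 + 1741)/2] = 399/1541.5 ≈ 0.2588.
%Δp = (22.25 − 15.42)/[(15.42 + 22.25)/2] = 6.83/18.835 ≈ 0.3626.
Arc elasticity E = %Δq/%Δp ≈ 0.2588/0.3626 ≈ 0.71.
|E| < 1: supply is inelastic over this range.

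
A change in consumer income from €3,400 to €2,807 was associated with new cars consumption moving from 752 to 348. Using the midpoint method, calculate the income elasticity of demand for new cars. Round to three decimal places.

3.844

%ΔQ = (348 − 752)/[(752+348)/2] = -404/550 ≈ -0.7345.
%ΔI = (2,807 − 3,400)/[(3,400+2,807)/2] = -593/3103.5 ≈ -0.1911.
E_I = %ΔQ/%ΔI ≈ 3.844.
E_I > 1: normal good (luxury).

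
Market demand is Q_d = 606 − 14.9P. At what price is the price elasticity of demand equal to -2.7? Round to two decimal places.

29.68

Set −bP/(a − bP) = −2.7 ⇒ bP = 2.7(a − bP) ⇒ bP(1+2.7) = 2.7·a.
P = 2.7·606/(14.9·3.7) ≈ 29.68.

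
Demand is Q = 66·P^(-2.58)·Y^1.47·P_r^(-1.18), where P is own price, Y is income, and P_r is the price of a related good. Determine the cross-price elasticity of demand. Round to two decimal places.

For a Cobb–Douglas (constant-elasticity) form Q = A·P_r^α·…, the elasticity with respect to P_r equals the exponent α at every point.
Here the exponent on P_r is -1.18, so the cross-price elasticity of demand is -1.18.

-1.18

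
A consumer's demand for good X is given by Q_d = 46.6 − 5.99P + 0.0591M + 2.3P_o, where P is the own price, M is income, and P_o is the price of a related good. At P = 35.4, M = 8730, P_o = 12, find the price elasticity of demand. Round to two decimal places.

First evaluate Q_d: 46.6 − 5.99(35.4) + 0.0591(8730) + 2.3(12) = 46.6 − 212.046 + 515.943 + 27.6 = 378.097.
∂Q_d/∂P = −5.99, so E_p = (−5.99)·(35.4/378.097) ≈ -0.56.
|E_p| < 1: demand is inelastic.

-0.56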